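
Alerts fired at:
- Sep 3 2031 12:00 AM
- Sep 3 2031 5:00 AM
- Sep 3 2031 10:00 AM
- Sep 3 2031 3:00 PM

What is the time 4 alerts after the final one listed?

Spacing: 5, 5, 5 h — constant 5 h.
Sep 3 2031 3:00 PM + 5 h = Sep 3 2031 8:00 PM.
Sep 3 2031 8:00 PM + 5 h = Sep 4 2031 1:00 AM.
Sep 4 2031 1:00 AM + 5 h = Sep 4 2031 6:00 AM.
Sep 4 2031 6:00 AM + 5 h = Sep 4 2031 11:00 AM.

Sep 4 2031 11:00 AM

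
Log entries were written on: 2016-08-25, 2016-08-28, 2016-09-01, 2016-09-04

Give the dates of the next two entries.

Gaps: 3, 4, 3 days — not constant, but cyclic with period 2.
The events fall on every Thursday and Sunday.
Next Thursday: 2016-09-08.
Next Sunday: 2016-09-11.

2016-09-08, 2016-09-11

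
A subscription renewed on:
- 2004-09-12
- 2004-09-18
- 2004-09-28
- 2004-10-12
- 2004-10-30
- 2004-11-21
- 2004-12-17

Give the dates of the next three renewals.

Intervals are 6, 10, 14, 18, 22, 26 days — an arithmetic progression with common difference 4.
Next gap: 30 days. 2004-12-17 + 30 days = 2005-01-16.
Next gap: 34 days. 2005-01-16 + 34 days = 2005-02-19.
Next gap: 38 days. 2005-02-19 + 38 days = 2005-03-29.

2005-01-16, 2005-02-19, 2005-03-29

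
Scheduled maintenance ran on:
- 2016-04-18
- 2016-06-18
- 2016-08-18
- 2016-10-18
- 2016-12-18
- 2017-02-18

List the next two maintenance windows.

2017-04-18, 2017-06-18

The day-of-month is always 18 (61, 61, 61, 61, 62 days between events).
So this recurs on the 18th of every 2 months.
April 2017: 2017-04-18.
Next: June 2017 → 2017-06-18.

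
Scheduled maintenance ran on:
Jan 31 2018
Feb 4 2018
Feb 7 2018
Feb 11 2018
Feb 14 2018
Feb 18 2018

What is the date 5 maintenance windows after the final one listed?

Mar 7 2018

The gap pattern 4, 3, 4, 3, 4 repeats every 2 events.
These are the Wednesdays and Sundays of each week.
Next Wednesday: Feb 21 2018.
The following Sunday is Feb 25 2018.
The following Wednesday is Feb 28 2018.
Next Sunday: Mar 4 2018.
Next Wednesday: Mar 7 2018.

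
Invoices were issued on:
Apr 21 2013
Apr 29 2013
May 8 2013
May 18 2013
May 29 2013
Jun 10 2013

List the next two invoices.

Jun 23 2013, Jul 7 2013

Gaps: 8, 9, 10, 11, 12 days — each gap is 1 larger than the previous one.
Next gap: 13 days. Jun 10 2013 + 13 days = Jun 23 2013.
Next gap: 14 days. Jun 23 2013 + 14 days = Jul 7 2013.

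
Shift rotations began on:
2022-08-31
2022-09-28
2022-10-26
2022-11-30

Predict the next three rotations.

All Wednesdays; the gaps (28, 28, 35) vary with month length.
This is the last Wednesday of each month.
December 2022 ends with Wednesday 2022-12-28.
January 2023 ends with Wednesday 2023-01-25.
February 2023 ends with Wednesday 2023-02-22.

2022-12-28, 2023-01-25, 2023-02-22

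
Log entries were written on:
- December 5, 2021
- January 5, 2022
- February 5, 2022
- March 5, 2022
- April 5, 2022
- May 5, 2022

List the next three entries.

June 5, 2022; July 5, 2022; August 5, 2022

Each date is the 5th; the gaps (31, 31, 28, 31, 30) track the month lengths.
The rule is the 5th of each month.
Next: June 2022 → June 5, 2022.
July 2022: July 5, 2022.
Next: August 2022 → August 5, 2022.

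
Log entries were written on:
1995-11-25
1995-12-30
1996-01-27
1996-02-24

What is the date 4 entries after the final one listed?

These are Saturdays with 35, 28, 28-day gaps.
Each is the final Saturday of its month — 1995-12-30 is past the 28th, so '4th Saturday' doesn't fit.
Last Saturday of March 1996: 1996-03-30.
Last Saturday of April 1996: 1996-04-27.
May 1996 ends with Saturday 1996-05-25.
Last Saturday of June 1996: 1996-06-29.

1996-06-29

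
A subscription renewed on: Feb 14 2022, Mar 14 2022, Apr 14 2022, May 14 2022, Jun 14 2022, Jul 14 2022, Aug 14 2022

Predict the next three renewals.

Gaps: 28, 31, 30, 31, 30, 31 days — not constant. Every event is on the 14th of the month.
Pattern: the 14th of each month.
Next: September 2022 → Sep 14 2022.
October 2022: Oct 14 2022.
November 2022: Nov 14 2022.

Sep 14 2022, Oct 14 2022, Nov 14 2022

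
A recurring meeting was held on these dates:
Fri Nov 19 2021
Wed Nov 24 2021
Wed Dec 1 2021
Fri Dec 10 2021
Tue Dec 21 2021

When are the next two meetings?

Mon Jan 3 2022, Tue Jan 18 2022

The spacing grows by 2 each time: 5, 7, 9, 11 days.
Next gap: 13 days. Tue Dec 21 2021 + 13 days = Mon Jan 3 2022.
Next gap: 15 days. Mon Jan 3 2022 + 15 days = Tue Jan 18 2022.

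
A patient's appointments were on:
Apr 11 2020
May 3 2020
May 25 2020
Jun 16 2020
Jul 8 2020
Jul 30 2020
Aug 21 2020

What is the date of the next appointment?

Gaps between consecutive events: 22, 22, 22, 22, 22, 22 days — a constant 22-day interval.
Aug 21 2020 + 22 days = Sep 12 2020.

Sep 12 2020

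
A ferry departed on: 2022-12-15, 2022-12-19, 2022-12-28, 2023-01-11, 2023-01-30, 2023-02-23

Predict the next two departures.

2023-03-24, 2023-04-27

The spacing grows by 5 each time: 4, 9, 14, 19, 24 days.
Next gap: 29 days. 2023-02-23 + 29 days = 2023-03-24.
Next gap: 34 days. 2023-03-24 + 34 days = 2023-04-27.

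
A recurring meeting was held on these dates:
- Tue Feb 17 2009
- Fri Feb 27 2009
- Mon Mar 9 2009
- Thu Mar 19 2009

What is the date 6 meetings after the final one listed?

Gaps between consecutive events: 10, 10, 10 days — a constant 10-day interval.
Thu Mar 19 2009 + 10 days = Sun Mar 29 2009.
Sun Mar 29 2009 + 10 days = Wed Apr 8 2009.
Wed Apr 8 2009 + 10 days = Sat Apr 18 2009.
Sat Apr 18 2009 + 10 days = Tue Apr 28 2009.
Tue Apr 28 2009 + 10 days = Fri May 8 2009.
Fri May 8 2009 + 10 days = Mon May 18 2009.

Mon May 18 2009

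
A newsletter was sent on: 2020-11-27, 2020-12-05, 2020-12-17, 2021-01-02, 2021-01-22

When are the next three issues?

2021-02-15, 2021-03-15, 2021-04-16

Gaps: 8, 12, 16, 20 days — each gap is 4 larger than the previous one.
Next gap: 24 days. 2021-01-22 + 24 days = 2021-02-15.
Next gap: 28 days. 2021-02-15 + 28 days = 2021-03-15.
Next gap: 32 days. 2021-03-15 + 32 days = 2021-04-16.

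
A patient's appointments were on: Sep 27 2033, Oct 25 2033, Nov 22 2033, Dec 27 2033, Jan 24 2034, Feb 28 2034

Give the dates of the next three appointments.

Mar 28 2034, Apr 25 2034, May 23 2034

These are Tuesdays at 28- or 35-day spacing (28, 28, 35, 28, 35).
The pattern: 4th Tuesday of the month.
4th Tuesday of March 2034: Mar 28 2034.
April 2034 — 4th Tuesday is Apr 25 2034.
4th Tuesday of May 2034: May 23 2034.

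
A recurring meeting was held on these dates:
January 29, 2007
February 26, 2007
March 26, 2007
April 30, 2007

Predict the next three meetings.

May 28, 2007; June 25, 2007; July 30, 2007

Every date is a Monday; gaps 28, 28, 35 days.
Each is the last Monday of its month (at least one falls on the 29th or later, ruling out '4th Monday').
May 2007 ends with Monday May 28, 2007.
June 2007 ends with Monday June 25, 2007.
July 2007 ends with Monday July 30, 2007.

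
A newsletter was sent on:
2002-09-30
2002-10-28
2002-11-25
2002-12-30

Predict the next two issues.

2003-01-27, 2003-02-24

These are Mondays with 28, 28, 35-day gaps.
Each is the final Monday of its month — 2002-09-30 is past the 28th, so '4th Monday' doesn't fit.
January 2003 ends with Monday 2003-01-27.
Last Monday of February 2003: 2003-02-24.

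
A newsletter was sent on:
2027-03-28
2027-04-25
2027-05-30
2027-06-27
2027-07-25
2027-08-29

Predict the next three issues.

All Sundays; the gaps (28, 35, 28, 28, 35) vary with month length.
This is the last Sunday of each month.
Last Sunday of September 2027: 2027-09-26.
Last Sunday of October 2027: 2027-10-31.
November 2027 ends with Sunday 2027-11-28.

2027-09-26, 2027-10-31, 2027-11-28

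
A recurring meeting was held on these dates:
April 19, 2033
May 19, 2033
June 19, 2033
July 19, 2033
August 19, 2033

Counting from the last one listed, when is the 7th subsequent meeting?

March 19, 2034

Gaps: 30, 31, 30, 31 days — not constant. Every event is on the 19th of the month.
Pattern: the 19th of each month.
Next: September 2033 → September 19, 2033.
October 2033: October 19, 2033.
Next: November 2033 → November 19, 2033.
Next: December 2033 → December 19, 2033.
Next: January 2034 → January 19, 2034.
Next: February 2034 → February 19, 2034.
March 2034: March 19, 2034.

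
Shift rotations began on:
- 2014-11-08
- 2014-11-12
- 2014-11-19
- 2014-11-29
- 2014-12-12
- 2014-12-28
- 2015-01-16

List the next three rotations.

2015-02-07, 2015-03-04, 2015-04-01

Gaps: 4, 7, 10, 13, 16, 19 days — each gap is 3 larger than the previous one.
Next gap: 22 days. 2015-01-16 + 22 days = 2015-02-07.
Next gap: 25 days. 2015-02-07 + 25 days = 2015-03-04.
Next gap: 28 days. 2015-03-04 + 28 days = 2015-04-01.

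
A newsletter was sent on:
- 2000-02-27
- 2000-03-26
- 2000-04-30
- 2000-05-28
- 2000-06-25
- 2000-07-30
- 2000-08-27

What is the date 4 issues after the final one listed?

All Sundays; the gaps (28, 35, 28, 28, 35, 28) vary with month length.
This is the last Sunday of each month.
September 2000 ends with Sunday 2000-09-24.
Last Sunday of October 2000: 2000-10-29.
November 2000 ends with Sunday 2000-11-26.
Last Sunday of December 2000: 2000-12-31.

2000-12-31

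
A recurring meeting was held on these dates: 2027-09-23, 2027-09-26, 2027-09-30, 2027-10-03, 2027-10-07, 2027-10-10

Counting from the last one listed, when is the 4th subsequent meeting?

Gaps: 3, 4, 3, 4, 3 days — not constant, but cyclic with period 2.
The events fall on every Thursday and Sunday.
Next Thursday: 2027-10-14.
Next Sunday: 2027-10-17.
Next Thursday: 2027-10-21.
Next Sunday: 2027-10-24.

2027-10-24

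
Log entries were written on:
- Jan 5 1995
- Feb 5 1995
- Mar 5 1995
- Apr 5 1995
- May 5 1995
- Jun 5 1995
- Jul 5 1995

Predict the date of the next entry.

The day-of-month is always 5 (31, 28, 31, 30, 31, 30 days between events).
So this recurs on the 5th of each month.
August 1995: Aug 5 1995.

Aug 5 1995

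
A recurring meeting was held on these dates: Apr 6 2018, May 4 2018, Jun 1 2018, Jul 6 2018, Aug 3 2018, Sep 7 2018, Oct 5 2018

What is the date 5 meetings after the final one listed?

Mar 1 2019

Gaps: 28, 28, 35, 28, 35, 28 days — a mix of 28 and 35. Every date is a Friday.
Each is the 1st Friday of its month.
1st Friday of November 2018: Nov 2 2018.
December 2018 — 1st Friday is Dec 7 2018.
January 2019 — 1st Friday is Jan 4 2019.
February 2019 — 1st Friday is Feb 1 2019.
March 2019 — 1st Friday is Mar 1 2019.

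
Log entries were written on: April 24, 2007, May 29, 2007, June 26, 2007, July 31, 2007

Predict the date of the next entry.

These are Tuesdays with 35, 28, 35-day gaps.
Each is the final Tuesday of its month — May 29, 2007 is past the 28th, so '4th Tuesday' doesn't fit.
Last Tuesday of August 2007: August 28, 2007.

August 28, 2007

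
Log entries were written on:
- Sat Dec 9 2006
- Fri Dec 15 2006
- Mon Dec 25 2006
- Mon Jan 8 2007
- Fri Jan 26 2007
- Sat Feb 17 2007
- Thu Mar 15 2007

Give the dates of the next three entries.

Sat Apr 14 2007, Fri May 18 2007, Mon Jun 25 2007

Gaps: 6, 10, 14, 18, 22, 26 days — each gap is 4 larger than the previous one.
Next gap: 30 days. Thu Mar 15 2007 + 30 days = Sat Apr 14 2007.
Next gap: 34 days. Sat Apr 14 2007 + 34 days = Fri May 18 2007.
Next gap: 38 days. Fri May 18 2007 + 38 days = Mon Jun 25 2007.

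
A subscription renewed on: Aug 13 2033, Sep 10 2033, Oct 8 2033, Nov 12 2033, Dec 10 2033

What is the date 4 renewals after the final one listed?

Apr 8 2034

All dates are Saturdays, 28, 28, 35, 28 days apart.
Specifically, the 2nd Saturday of each month.
January 2034 — 2nd Saturday is Jan 14 2034.
February 2034 — 2nd Saturday is Feb 11 2034.
2nd Saturday of March 2034: Mar 11 2034.
April 2034 — 2nd Saturday is Apr 8 2034.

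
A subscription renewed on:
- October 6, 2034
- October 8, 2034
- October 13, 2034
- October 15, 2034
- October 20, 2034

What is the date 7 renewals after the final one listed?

Every event lands on a Friday or Sunday (gaps cycle 2, 5, 2, 5).
So the schedule is: every Friday and Sunday.
The following Sunday is October 22, 2034.
Next Friday: October 27, 2034.
The following Sunday is October 29, 2034.
The following Friday is November 3, 2034.
Next Sunday: November 5, 2034.
Next Friday: November 10, 2034.
Next Sunday: November 12, 2034.

November 12, 2034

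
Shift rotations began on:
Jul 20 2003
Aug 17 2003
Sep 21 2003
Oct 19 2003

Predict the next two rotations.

All dates are Sundays, 28, 35, 28 days apart.
Specifically, the 3rd Sunday of each month.
3rd Sunday of November 2003: Nov 16 2003.
December 2003 — 3rd Sunday is Dec 21 2003.

Nov 16 2003, Dec 21 2003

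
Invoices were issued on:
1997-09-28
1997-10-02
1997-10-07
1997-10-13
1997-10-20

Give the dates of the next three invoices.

1997-10-28, 1997-11-06, 1997-11-16

The spacing grows by 1 each time: 4, 5, 6, 7 days.
Next gap: 8 days. 1997-10-20 + 8 days = 1997-10-28.
Next gap: 9 days. 1997-10-28 + 9 days = 1997-11-06.
Next gap: 10 days. 1997-11-06 + 10 days = 1997-11-16.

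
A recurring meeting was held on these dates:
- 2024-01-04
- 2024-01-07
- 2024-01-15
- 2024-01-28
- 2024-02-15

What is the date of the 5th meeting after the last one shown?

2024-07-29

The spacing grows by 5 each time: 3, 8, 13, 18 days.
Next gap: 23 days. 2024-02-15 + 23 days = 2024-03-09.
Next gap: 28 days. 2024-03-09 + 28 days = 2024-04-06.
Next gap: 33 days. 2024-04-06 + 33 days = 2024-05-09.
Next gap: 38 days. 2024-05-09 + 38 days = 2024-06-16.
Next gap: 43 days. 2024-06-16 + 43 days = 2024-07-29.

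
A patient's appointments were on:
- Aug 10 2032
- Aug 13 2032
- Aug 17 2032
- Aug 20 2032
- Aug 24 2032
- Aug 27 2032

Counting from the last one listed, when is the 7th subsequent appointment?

Sep 21 2032

Every event lands on a Tuesday or Friday (gaps cycle 3, 4, 3, 4, 3).
So the schedule is: every Tuesday and Friday.
The following Tuesday is Aug 31 2032.
Next Friday: Sep 3 2032.
Next Tuesday: Sep 7 2032.
Next Friday: Sep 10 2032.
Next Tuesday: Sep 14 2032.
Next Friday: Sep 17 2032.
The following Tuesday is Sep 21 2032.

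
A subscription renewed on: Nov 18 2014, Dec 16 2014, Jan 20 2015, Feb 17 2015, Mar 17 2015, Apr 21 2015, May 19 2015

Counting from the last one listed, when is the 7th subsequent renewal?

Gaps: 28, 35, 28, 28, 35, 28 days — a mix of 28 and 35. Every date is a Tuesday.
Each is the 3rd Tuesday of its month.
June 2015 — 3rd Tuesday is Jun 16 2015.
3rd Tuesday of July 2015: Jul 21 2015.
3rd Tuesday of August 2015: Aug 18 2015.
September 2015 — 3rd Tuesday is Sep 15 2015.
3rd Tuesday of October 2015: Oct 20 2015.
November 2015 — 3rd Tuesday is Nov 17 2015.
December 2015 — 3rd Tuesday is Dec 15 2015.

Dec 15 2015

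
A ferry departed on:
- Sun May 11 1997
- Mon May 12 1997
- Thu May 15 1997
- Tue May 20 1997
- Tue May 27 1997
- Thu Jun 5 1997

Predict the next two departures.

Mon Jun 16 1997, Sun Jun 29 1997

Intervals are 1, 3, 5, 7, 9 days — an arithmetic progression with common difference 2.
Next gap: 11 days. Thu Jun 5 1997 + 11 days = Mon Jun 16 1997.
Next gap: 13 days. Mon Jun 16 1997 + 13 days = Sun Jun 29 1997.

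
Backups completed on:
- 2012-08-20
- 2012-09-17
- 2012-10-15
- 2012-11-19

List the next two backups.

Gaps: 28, 28, 35 days — a mix of 28 and 35. Every date is a Monday.
Each is the 3rd Monday of its month.
December 2012 — 3rd Monday is 2012-12-17.
3rd Monday of January 2013: 2013-01-21.

2012-12-17, 2013-01-21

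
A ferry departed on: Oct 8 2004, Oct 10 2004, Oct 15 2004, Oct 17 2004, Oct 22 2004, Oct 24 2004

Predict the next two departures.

Oct 29 2004, Oct 31 2004

Gaps: 2, 5, 2, 5, 2 days — not constant, but cyclic with period 2.
The events fall on every Friday and Sunday.
Next Friday: Oct 29 2004.
Next Sunday: Oct 31 2004.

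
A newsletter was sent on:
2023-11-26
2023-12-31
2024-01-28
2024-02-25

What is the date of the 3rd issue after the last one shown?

2024-05-26

Every date is a Sunday; gaps 35, 28, 28 days.
Each is the last Sunday of its month (at least one falls on the 29th or later, ruling out '4th Sunday').
March 2024 ends with Sunday 2024-03-31.
April 2024 ends with Sunday 2024-04-28.
Last Sunday of May 2024: 2024-05-26.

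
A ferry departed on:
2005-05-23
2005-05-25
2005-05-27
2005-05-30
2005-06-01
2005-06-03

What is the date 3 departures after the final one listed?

2005-06-10

Gaps: 2, 2, 3, 2, 2 days — not constant, but cyclic with period 3.
The events fall on every Monday, Wednesday and Friday.
The following Monday is 2005-06-06.
The following Wednesday is 2005-06-08.
The following Friday is 2005-06-10.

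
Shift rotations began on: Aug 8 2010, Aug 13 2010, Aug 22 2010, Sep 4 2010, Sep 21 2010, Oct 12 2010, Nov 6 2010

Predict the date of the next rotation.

Dec 5 2010

Intervals are 5, 9, 13, 17, 21, 25 days — an arithmetic progression with common difference 4.
Next gap: 29 days. Nov 6 2010 + 29 days = Dec 5 2010.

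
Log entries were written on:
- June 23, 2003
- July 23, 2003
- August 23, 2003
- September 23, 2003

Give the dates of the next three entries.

October 23, 2003; November 23, 2003; December 23, 2003

Gaps: 30, 31, 31 days — not constant. Every event is on the 23rd of the month.
Pattern: the 23rd of each month.
Next: October 2003 → October 23, 2003.
Next: November 2003 → November 23, 2003.
Next: December 2003 → December 23, 2003.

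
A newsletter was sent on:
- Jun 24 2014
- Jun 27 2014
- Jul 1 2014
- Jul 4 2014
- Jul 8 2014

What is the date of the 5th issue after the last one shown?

Jul 25 2014

The gap pattern 3, 4, 3, 4 repeats every 2 events.
These are the Tuesdays and Fridays of each week.
Next Friday: Jul 11 2014.
The following Tuesday is Jul 15 2014.
Next Friday: Jul 18 2014.
The following Tuesday is Jul 22 2014.
The following Friday is Jul 25 2014.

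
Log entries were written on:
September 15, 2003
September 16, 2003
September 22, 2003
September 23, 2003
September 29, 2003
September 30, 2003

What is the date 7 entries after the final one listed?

Gaps: 1, 6, 1, 6, 1 days — not constant, but cyclic with period 2.
The events fall on every Monday and Tuesday.
The following Monday is October 6, 2003.
Next Tuesday: October 7, 2003.
The following Monday is October 13, 2003.
The following Tuesday is October 14, 2003.
Next Monday: October 20, 2003.
The following Tuesday is October 21, 2003.
Next Monday: October 27, 2003.

October 27, 2003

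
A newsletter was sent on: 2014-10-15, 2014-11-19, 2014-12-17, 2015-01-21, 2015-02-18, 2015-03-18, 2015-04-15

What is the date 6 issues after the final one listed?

2015-10-21

These are Wednesdays at 28- or 35-day spacing (35, 28, 35, 28, 28, 28).
The pattern: 3rd Wednesday of the month.
May 2015 — 3rd Wednesday is 2015-05-20.
June 2015 — 3rd Wednesday is 2015-06-17.
3rd Wednesday of July 2015: 2015-07-15.
August 2015 — 3rd Wednesday is 2015-08-19.
September 2015 — 3rd Wednesday is 2015-09-16.
October 2015 — 3rd Wednesday is 2015-10-21.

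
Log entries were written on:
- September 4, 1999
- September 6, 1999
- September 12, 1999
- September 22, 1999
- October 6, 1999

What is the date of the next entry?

October 24, 1999

The spacing grows by 4 each time: 2, 6, 10, 14 days.
Next gap: 18 days. October 6, 1999 + 18 days = October 24, 1999.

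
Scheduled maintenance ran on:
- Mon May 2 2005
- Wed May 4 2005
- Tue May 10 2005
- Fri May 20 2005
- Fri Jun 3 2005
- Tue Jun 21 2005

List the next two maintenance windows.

Wed Jul 13 2005, Mon Aug 8 2005

Gaps: 2, 6, 10, 14, 18 days — each gap is 4 larger than the previous one.
Next gap: 22 days. Tue Jun 21 2005 + 22 days = Wed Jul 13 2005.
Next gap: 26 days. Wed Jul 13 2005 + 26 days = Mon Aug 8 2005.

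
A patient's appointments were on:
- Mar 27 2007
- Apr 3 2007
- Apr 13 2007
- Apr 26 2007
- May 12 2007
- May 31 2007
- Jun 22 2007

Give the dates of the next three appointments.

Gaps: 7, 10, 13, 16, 19, 22 days — each gap is 3 larger than the previous one.
Next gap: 25 days. Jun 22 2007 + 25 days = Jul 17 2007.
Next gap: 28 days. Jul 17 2007 + 28 days = Aug 14 2007.
Next gap: 31 days. Aug 14 2007 + 31 days = Sep 14 2007.

Jul 17 2007, Aug 14 2007, Sep 14 2007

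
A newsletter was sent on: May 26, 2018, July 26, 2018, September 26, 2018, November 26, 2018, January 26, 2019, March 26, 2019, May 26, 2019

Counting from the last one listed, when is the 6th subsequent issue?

May 26, 2020

The day-of-month is always 26 (61, 62, 61, 61, 59, 61 days between events).
So this recurs on the 26th of every 2 months.
July 2019: July 26, 2019.
Next: September 2019 → September 26, 2019.
November 2019: November 26, 2019.
Next: January 2020 → January 26, 2020.
Next: March 2020 → March 26, 2020.
May 2020: May 26, 2020.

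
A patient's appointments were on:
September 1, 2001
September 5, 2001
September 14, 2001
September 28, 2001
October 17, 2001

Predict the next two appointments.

November 10, 2001; December 9, 2001

The spacing grows by 5 each time: 4, 9, 14, 19 days.
Next gap: 24 days. October 17, 2001 + 24 days = November 10, 2001.
Next gap: 29 days. November 10, 2001 + 29 days = December 9, 2001.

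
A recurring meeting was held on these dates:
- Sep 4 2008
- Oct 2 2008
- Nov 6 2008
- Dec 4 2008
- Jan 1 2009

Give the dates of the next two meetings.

These are Thursdays at 28- or 35-day spacing (28, 35, 28, 28).
The pattern: 1st Thursday of the month.
1st Thursday of February 2009: Feb 5 2009.
1st Thursday of March 2009: Mar 5 2009.

Feb 5 2009, Mar 5 2009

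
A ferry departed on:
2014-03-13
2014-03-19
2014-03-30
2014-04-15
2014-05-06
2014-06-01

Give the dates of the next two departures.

The spacing grows by 5 each time: 6, 11, 16, 21, 26 days.
Next gap: 31 days. 2014-06-01 + 31 days = 2014-07-02.
Next gap: 36 days. 2014-07-02 + 36 days = 2014-08-07.

2014-07-02, 2014-08-07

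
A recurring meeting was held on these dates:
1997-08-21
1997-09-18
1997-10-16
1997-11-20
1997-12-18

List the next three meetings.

Gaps: 28, 28, 35, 28 days — a mix of 28 and 35. Every date is a Thursday.
Each is the 3rd Thursday of its month.
January 1998 — 3rd Thursday is 1998-01-15.
February 1998 — 3rd Thursday is 1998-02-19.
3rd Thursday of March 1998: 1998-03-19.

1998-01-15, 1998-02-19, 1998-03-19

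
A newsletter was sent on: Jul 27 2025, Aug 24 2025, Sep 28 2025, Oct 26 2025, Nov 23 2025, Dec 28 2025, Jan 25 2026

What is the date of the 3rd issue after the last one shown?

These are Sundays at 28- or 35-day spacing (28, 35, 28, 28, 35, 28).
The pattern: 4th Sunday of the month.
4th Sunday of February 2026: Feb 22 2026.
4th Sunday of March 2026: Mar 22 2026.
April 2026 — 4th Sunday is Apr 26 2026.

Apr 26 2026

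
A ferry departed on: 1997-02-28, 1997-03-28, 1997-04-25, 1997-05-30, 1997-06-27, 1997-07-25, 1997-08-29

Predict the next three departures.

1997-09-26, 1997-10-31, 1997-11-28

All Fridays; the gaps (28, 28, 35, 28, 28, 35) vary with month length.
This is the last Friday of each month.
September 1997 ends with Friday 1997-09-26.
October 1997 ends with Friday 1997-10-31.
November 1997 ends with Friday 1997-11-28.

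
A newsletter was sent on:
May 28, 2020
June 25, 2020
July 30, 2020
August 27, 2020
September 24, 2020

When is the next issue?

These are Thursdays with 28, 35, 28, 28-day gaps.
Each is the final Thursday of its month — July 30, 2020 is past the 28th, so '4th Thursday' doesn't fit.
October 2020 ends with Thursday October 29, 2020.

October 29, 2020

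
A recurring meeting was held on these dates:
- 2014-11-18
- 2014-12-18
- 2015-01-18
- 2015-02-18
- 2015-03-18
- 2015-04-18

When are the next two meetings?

Gaps: 30, 31, 31, 28, 31 days — not constant. Every event is on the 18th of the month.
Pattern: the 18th of each month.
Next: May 2015 → 2015-05-18.
Next: June 2015 → 2015-06-18.

2015-05-18, 2015-06-18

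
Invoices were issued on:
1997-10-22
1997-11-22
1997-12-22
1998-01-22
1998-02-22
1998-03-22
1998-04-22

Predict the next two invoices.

Gaps: 31, 30, 31, 31, 28, 31 days — not constant. Every event is on the 22nd of the month.
Pattern: the 22nd of each month.
May 1998: 1998-05-22.
Next: June 1998 → 1998-06-22.

1998-05-22, 1998-06-22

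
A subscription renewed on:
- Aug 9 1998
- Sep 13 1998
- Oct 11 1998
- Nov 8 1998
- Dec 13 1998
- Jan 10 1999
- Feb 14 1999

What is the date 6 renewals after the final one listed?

Aug 8 1999

All dates are Sundays, 35, 28, 28, 35, 28, 35 days apart.
Specifically, the 2nd Sunday of each month.
2nd Sunday of March 1999: Mar 14 1999.
April 1999 — 2nd Sunday is Apr 11 1999.
2nd Sunday of May 1999: May 9 1999.
June 1999 — 2nd Sunday is Jun 13 1999.
July 1999 — 2nd Sunday is Jul 11 1999.
August 1999 — 2nd Sunday is Aug 8 1999.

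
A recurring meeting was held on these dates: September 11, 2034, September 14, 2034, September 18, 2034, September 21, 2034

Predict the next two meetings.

Gaps: 3, 4, 3 days — not constant, but cyclic with period 2.
The events fall on every Monday and Thursday.
The following Monday is September 25, 2034.
Next Thursday: September 28, 2034.

September 25, 2034; September 28, 2034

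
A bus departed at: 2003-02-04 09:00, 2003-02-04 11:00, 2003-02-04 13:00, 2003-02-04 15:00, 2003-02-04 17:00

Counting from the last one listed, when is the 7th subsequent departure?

Gaps: 2, 2, 2, 2 hours — each event is 2 hours after the previous one.
2003-02-04 17:00 + 2 h = 2003-02-04 19:00.
2003-02-04 19:00 + 2 h = 2003-02-04 21:00.
2003-02-04 21:00 + 2 h = 2003-02-04 23:00.
2003-02-04 23:00 + 2 h = 2003-02-05 01:00.
2003-02-05 01:00 + 2 h = 2003-02-05 03:00.
2003-02-05 03:00 + 2 h = 2003-02-05 05:00.
2003-02-05 05:00 + 2 h = 2003-02-05 07:00.

2003-02-05 07:00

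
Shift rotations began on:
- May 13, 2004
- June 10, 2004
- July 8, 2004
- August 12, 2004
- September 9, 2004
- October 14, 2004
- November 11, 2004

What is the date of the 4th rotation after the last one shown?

March 10, 2005

Gaps: 28, 28, 35, 28, 35, 28 days — a mix of 28 and 35. Every date is a Thursday.
Each is the 2nd Thursday of its month.
2nd Thursday of December 2004: December 9, 2004.
January 2005 — 2nd Thursday is January 13, 2005.
February 2005 — 2nd Thursday is February 10, 2005.
2nd Thursday of March 2005: March 10, 2005.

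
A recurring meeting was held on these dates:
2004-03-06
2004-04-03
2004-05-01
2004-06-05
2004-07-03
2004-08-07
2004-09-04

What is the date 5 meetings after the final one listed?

2005-02-05

These are Saturdays at 28- or 35-day spacing (28, 28, 35, 28, 35, 28).
The pattern: 1st Saturday of the month.
1st Saturday of October 2004: 2004-10-02.
1st Saturday of November 2004: 2004-11-06.
1st Saturday of December 2004: 2004-12-04.
1st Saturday of January 2005: 2005-01-01.
February 2005 — 1st Saturday is 2005-02-05.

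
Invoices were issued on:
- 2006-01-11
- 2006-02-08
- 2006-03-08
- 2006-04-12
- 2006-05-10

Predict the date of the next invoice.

These are Wednesdays at 28- or 35-day spacing (28, 28, 35, 28).
The pattern: 2nd Wednesday of the month.
2nd Wednesday of June 2006: 2006-06-14.

2006-06-14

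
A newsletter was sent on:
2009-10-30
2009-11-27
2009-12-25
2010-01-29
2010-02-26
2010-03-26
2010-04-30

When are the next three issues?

These are Fridays with 28, 28, 35, 28, 28, 35-day gaps.
Each is the final Friday of its month — 2009-10-30 is past the 28th, so '4th Friday' doesn't fit.
May 2010 ends with Friday 2010-05-28.
June 2010 ends with Friday 2010-06-25.
Last Friday of July 2010: 2010-07-30.

2010-05-28, 2010-06-25, 2010-07-30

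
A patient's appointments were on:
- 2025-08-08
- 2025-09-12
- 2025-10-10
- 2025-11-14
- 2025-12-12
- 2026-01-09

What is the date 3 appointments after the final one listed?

2026-04-10

These are Fridays at 28- or 35-day spacing (35, 28, 35, 28, 28).
The pattern: 2nd Friday of the month.
February 2026 — 2nd Friday is 2026-02-13.
March 2026 — 2nd Friday is 2026-03-13.
2nd Friday of April 2026: 2026-04-10.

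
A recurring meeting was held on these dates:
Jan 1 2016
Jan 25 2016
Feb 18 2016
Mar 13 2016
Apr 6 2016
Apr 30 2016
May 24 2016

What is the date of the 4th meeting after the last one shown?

The spacing is 24, 24, 24, 24, 24, 24 days — always 24 days.
May 24 2016 + 24 days = Jun 17 2016.
Jun 17 2016 + 24 days = Jul 11 2016.
Jul 11 2016 + 24 days = Aug 4 2016.
Aug 4 2016 + 24 days = Aug 28 2016.

Aug 28 2016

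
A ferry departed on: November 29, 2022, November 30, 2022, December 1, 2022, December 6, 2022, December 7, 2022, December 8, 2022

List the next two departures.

Gaps: 1, 1, 5, 1, 1 days — not constant, but cyclic with period 3.
The events fall on every Tuesday, Wednesday and Thursday.
The following Tuesday is December 13, 2022.
Next Wednesday: December 14, 2022.

December 13, 2022; December 14, 2022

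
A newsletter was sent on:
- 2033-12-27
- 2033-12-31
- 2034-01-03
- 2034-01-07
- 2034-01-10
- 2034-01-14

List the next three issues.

2034-01-17, 2034-01-21, 2034-01-24

Gaps: 4, 3, 4, 3, 4 days — not constant, but cyclic with period 2.
The events fall on every Tuesday and Saturday.
Next Tuesday: 2034-01-17.
The following Saturday is 2034-01-21.
Next Tuesday: 2034-01-24.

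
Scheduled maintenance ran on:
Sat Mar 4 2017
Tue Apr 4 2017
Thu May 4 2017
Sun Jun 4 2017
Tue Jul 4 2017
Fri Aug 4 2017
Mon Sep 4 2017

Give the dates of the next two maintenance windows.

Wed Oct 4 2017, Sat Nov 4 2017

The day-of-month is always 4 (31, 30, 31, 30, 31, 31 days between events).
So this recurs on the 4th of each month.
Next: October 2017 → Wed Oct 4 2017.
November 2017: Sat Nov 4 2017.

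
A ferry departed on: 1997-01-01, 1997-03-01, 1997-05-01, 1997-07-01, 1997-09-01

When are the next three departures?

The day-of-month is always 1 (59, 61, 61, 62 days between events).
So this recurs on the 1st of every 2 months.
November 1997: 1997-11-01.
Next: January 1998 → 1998-01-01.
March 1998: 1998-03-01.

1997-11-01, 1998-01-01, 1998-03-01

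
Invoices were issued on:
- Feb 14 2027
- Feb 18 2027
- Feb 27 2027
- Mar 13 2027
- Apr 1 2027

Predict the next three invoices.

Apr 25 2027, May 24 2027, Jun 27 2027

Intervals are 4, 9, 14, 19 days — an arithmetic progression with common difference 5.
Next gap: 24 days. Apr 1 2027 + 24 days = Apr 25 2027.
Next gap: 29 days. Apr 25 2027 + 29 days = May 24 2027.
Next gap: 34 days. May 24 2027 + 34 days = Jun 27 2027.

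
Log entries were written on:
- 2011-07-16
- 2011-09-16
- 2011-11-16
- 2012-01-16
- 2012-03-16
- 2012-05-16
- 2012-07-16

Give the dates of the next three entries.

2012-09-16, 2012-11-16, 2013-01-16

Gaps: 62, 61, 61, 60, 61, 61 days — not constant. Every event is on the 16th of the month.
Pattern: the 16th of every 2 months.
Next: September 2012 → 2012-09-16.
Next: November 2012 → 2012-11-16.
Next: January 2013 → 2013-01-16.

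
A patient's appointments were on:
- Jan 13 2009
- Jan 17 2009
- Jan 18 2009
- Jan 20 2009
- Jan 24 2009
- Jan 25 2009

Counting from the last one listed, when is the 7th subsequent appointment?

Every event lands on a Tuesday or Saturday or Sunday (gaps cycle 4, 1, 2, 4, 1).
So the schedule is: every Tuesday, Saturday and Sunday.
The following Tuesday is Jan 27 2009.
Next Saturday: Jan 31 2009.
The following Sunday is Feb 1 2009.
The following Tuesday is Feb 3 2009.
Next Saturday: Feb 7 2009.
Next Sunday: Feb 8 2009.
The following Tuesday is Feb 10 2009.

Feb 10 2009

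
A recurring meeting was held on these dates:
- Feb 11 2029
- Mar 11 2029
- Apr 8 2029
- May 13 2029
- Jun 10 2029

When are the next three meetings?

Jul 8 2029, Aug 12 2029, Sep 9 2029

All dates are Sundays, 28, 28, 35, 28 days apart.
Specifically, the 2nd Sunday of each month.
July 2029 — 2nd Sunday is Jul 8 2029.
August 2029 — 2nd Sunday is Aug 12 2029.
September 2029 — 2nd Sunday is Sep 9 2029.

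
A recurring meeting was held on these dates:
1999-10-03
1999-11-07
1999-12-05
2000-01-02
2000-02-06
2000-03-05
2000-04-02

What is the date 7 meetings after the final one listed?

Gaps: 35, 28, 28, 35, 28, 28 days — a mix of 28 and 35. Every date is a Sunday.
Each is the 1st Sunday of its month.
1st Sunday of May 2000: 2000-05-07.
1st Sunday of June 2000: 2000-06-04.
July 2000 — 1st Sunday is 2000-07-02.
1st Sunday of August 2000: 2000-08-06.
September 2000 — 1st Sunday is 2000-09-03.
October 2000 — 1st Sunday is 2000-10-01.
November 2000 — 1st Sunday is 2000-11-05.

2000-11-05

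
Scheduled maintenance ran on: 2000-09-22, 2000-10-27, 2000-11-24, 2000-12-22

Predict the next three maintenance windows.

2001-01-26, 2001-02-23, 2001-03-23

These are Fridays at 28- or 35-day spacing (35, 28, 28).
The pattern: 4th Friday of the month.
4th Friday of January 2001: 2001-01-26.
February 2001 — 4th Friday is 2001-02-23.
4th Friday of March 2001: 2001-03-23.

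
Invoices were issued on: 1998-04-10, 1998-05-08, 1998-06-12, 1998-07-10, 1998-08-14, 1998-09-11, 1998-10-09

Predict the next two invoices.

1998-11-13, 1998-12-11

These are Fridays at 28- or 35-day spacing (28, 35, 28, 35, 28, 28).
The pattern: 2nd Friday of the month.
November 1998 — 2nd Friday is 1998-11-13.
December 1998 — 2nd Friday is 1998-12-11.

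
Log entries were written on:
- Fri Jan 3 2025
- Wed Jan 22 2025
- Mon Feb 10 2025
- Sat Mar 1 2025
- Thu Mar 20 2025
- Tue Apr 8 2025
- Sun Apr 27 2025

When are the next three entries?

Fri May 16 2025, Wed Jun 4 2025, Mon Jun 23 2025

The spacing is 19, 19, 19, 19, 19, 19 days — always 19 days.
Sun Apr 27 2025 + 19 days = Fri May 16 2025.
Fri May 16 2025 + 19 days = Wed Jun 4 2025.
Wed Jun 4 2025 + 19 days = Mon Jun 23 2025.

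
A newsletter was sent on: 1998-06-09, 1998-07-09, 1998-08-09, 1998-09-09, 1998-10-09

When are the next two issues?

1998-11-09, 1998-12-09

Gaps: 30, 31, 31, 30 days — not constant. Every event is on the 9th of the month.
Pattern: the 9th of each month.
November 1998: 1998-11-09.
December 1998: 1998-12-09.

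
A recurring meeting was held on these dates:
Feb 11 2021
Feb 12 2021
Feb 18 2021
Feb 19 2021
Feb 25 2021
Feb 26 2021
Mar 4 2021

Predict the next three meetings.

Every event lands on a Thursday or Friday (gaps cycle 1, 6, 1, 6, 1, 6).
So the schedule is: every Thursday and Friday.
Next Friday: Mar 5 2021.
The following Thursday is Mar 11 2021.
The following Friday is Mar 12 2021.

Mar 5 2021, Mar 11 2021, Mar 12 2021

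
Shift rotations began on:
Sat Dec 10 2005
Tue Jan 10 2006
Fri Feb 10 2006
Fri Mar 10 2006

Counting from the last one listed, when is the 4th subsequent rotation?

Gaps: 31, 31, 28 days — not constant. Every event is on the 10th of the month.
Pattern: the 10th of each month.
Next: April 2006 → Mon Apr 10 2006.
Next: May 2006 → Wed May 10 2006.
June 2006: Sat Jun 10 2006.
Next: July 2006 → Mon Jul 10 2006.

Mon Jul 10 2006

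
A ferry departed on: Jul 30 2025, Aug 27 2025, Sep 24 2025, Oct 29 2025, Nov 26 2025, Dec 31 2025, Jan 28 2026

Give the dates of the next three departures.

Every date is a Wednesday; gaps 28, 28, 35, 28, 35, 28 days.
Each is the last Wednesday of its month (at least one falls on the 29th or later, ruling out '4th Wednesday').
Last Wednesday of February 2026: Feb 25 2026.
March 2026 ends with Wednesday Mar 25 2026.
April 2026 ends with Wednesday Apr 29 2026.

Feb 25 2026, Mar 25 2026, Apr 29 2026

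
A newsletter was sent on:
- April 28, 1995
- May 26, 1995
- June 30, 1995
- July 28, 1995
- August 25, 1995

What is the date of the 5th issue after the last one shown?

All Fridays; the gaps (28, 35, 28, 28) vary with month length.
This is the last Friday of each month.
Last Friday of September 1995: September 29, 1995.
Last Friday of October 1995: October 27, 1995.
November 1995 ends with Friday November 24, 1995.
Last Friday of December 1995: December 29, 1995.
Last Friday of January 1996: January 26, 1996.

January 26, 1996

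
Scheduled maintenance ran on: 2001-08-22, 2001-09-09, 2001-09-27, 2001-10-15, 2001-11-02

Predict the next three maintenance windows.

2001-11-20, 2001-12-08, 2001-12-26

The spacing is 18, 18, 18, 18 days — always 18 days.
2001-11-02 + 18 days = 2001-11-20.
2001-11-20 + 18 days = 2001-12-08.
2001-12-08 + 18 days = 2001-12-26.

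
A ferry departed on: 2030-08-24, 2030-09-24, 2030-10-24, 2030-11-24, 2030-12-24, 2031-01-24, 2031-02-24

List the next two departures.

2031-03-24, 2031-04-24

Gaps: 31, 30, 31, 30, 31, 31 days — not constant. Every event is on the 24th of the month.
Pattern: the 24th of each month.
March 2031: 2031-03-24.
Next: April 2031 → 2031-04-24.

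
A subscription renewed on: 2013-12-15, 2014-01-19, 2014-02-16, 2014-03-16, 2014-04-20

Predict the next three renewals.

Gaps: 35, 28, 28, 35 days — a mix of 28 and 35. Every date is a Sunday.
Each is the 3rd Sunday of its month.
3rd Sunday of May 2014: 2014-05-18.
June 2014 — 3rd Sunday is 2014-06-15.
July 2014 — 3rd Sunday is 2014-07-20.

2014-05-18, 2014-06-15, 2014-07-20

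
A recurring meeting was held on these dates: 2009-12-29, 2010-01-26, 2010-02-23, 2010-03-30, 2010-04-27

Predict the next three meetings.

Every date is a Tuesday; gaps 28, 28, 35, 28 days.
Each is the last Tuesday of its month (at least one falls on the 29th or later, ruling out '4th Tuesday').
May 2010 ends with Tuesday 2010-05-25.
Last Tuesday of June 2010: 2010-06-29.
July 2010 ends with Tuesday 2010-07-27.

2010-05-25, 2010-06-29, 2010-07-27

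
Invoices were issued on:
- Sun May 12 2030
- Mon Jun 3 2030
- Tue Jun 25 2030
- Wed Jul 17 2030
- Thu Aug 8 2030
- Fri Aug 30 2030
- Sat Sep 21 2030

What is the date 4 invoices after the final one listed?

Wed Dec 18 2030

Gaps between consecutive events: 22, 22, 22, 22, 22, 22 days — a constant 22-day interval.
Sat Sep 21 2030 + 22 days = Sun Oct 13 2030.
Sun Oct 13 2030 + 22 days = Mon Nov 4 2030.
Mon Nov 4 2030 + 22 days = Tue Nov 26 2030.
Tue Nov 26 2030 + 22 days = Wed Dec 18 2030.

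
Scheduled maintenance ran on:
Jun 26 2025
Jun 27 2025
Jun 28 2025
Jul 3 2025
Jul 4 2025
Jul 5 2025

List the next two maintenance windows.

Jul 10 2025, Jul 11 2025

Every event lands on a Thursday or Friday or Saturday (gaps cycle 1, 1, 5, 1, 1).
So the schedule is: every Thursday, Friday and Saturday.
The following Thursday is Jul 10 2025.
The following Friday is Jul 11 2025.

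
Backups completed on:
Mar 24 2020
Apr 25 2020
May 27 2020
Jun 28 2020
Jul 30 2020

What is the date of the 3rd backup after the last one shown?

Nov 3 2020

Every event comes 32 days after the last (32, 32, 32, 32).
Jul 30 2020 + 32 days = Aug 31 2020.
Aug 31 2020 + 32 days = Oct 2 2020.
Oct 2 2020 + 32 days = Nov 3 2020.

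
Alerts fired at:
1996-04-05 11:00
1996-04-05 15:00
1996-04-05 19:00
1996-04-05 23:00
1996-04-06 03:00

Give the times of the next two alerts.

Spacing: 4, 4, 4, 4 h — constant 4 h.
1996-04-06 03:00 + 4 h = 1996-04-06 07:00.
1996-04-06 07:00 + 4 h = 1996-04-06 11:00.

1996-04-06 07:00, 1996-04-06 11:00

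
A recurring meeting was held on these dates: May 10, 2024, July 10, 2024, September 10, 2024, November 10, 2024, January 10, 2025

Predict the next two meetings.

Gaps: 61, 62, 61, 61 days — not constant. Every event is on the 10th of the month.
Pattern: the 10th of every 2 months.
March 2025: March 10, 2025.
May 2025: May 10, 2025.

March 10, 2025; May 10, 2025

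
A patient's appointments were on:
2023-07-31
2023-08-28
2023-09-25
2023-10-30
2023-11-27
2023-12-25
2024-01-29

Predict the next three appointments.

2024-02-26, 2024-03-25, 2024-04-29

All Mondays; the gaps (28, 28, 35, 28, 28, 35) vary with month length.
This is the last Monday of each month.
Last Monday of February 2024: 2024-02-26.
Last Monday of March 2024: 2024-03-25.
April 2024 ends with Monday 2024-04-29.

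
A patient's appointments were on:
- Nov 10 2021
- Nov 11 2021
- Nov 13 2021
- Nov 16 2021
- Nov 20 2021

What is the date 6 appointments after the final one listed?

Intervals are 1, 2, 3, 4 days — an arithmetic progression with common difference 1.
Next gap: 5 days. Nov 20 2021 + 5 days = Nov 25 2021.
Next gap: 6 days. Nov 25 2021 + 6 days = Dec 1 2021.
Next gap: 7 days. Dec 1 2021 + 7 days = Dec 8 2021.
Next gap: 8 days. Dec 8 2021 + 8 days = Dec 16 2021.
Next gap: 9 days. Dec 16 2021 + 9 days = Dec 25 2021.
Next gap: 10 days. Dec 25 2021 + 10 days = Jan 4 2022.

Jan 4 2022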